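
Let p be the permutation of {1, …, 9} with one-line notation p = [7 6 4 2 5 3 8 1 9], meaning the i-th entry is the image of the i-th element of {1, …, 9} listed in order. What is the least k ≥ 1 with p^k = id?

Writing p as disjoint cycles, the cycle lengths are 4, 3, 1, 1.
The order of p is the least common multiple of its cycle lengths: lcm(4, 3) = 12.

12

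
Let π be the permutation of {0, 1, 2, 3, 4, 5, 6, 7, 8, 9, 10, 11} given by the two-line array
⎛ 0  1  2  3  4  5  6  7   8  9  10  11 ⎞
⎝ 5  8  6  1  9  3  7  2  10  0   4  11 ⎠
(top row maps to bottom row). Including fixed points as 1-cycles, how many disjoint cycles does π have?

The cycle decomposition is (0 5 3 1 8 10 4 9)(2 6 7)(11), which has 3 cycles (counting 1-cycles).

3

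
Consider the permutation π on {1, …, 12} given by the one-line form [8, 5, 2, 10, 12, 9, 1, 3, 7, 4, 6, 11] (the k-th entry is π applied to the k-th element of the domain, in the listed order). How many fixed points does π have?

No element satisfies π(x) = x, so there are 0 fixed points.

0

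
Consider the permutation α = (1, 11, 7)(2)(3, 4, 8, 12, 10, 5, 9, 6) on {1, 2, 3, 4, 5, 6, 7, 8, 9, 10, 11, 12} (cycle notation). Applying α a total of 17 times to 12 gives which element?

10

12 lies in the 8-cycle (3, 4, 8, 12, 10, 5, 9, 6).
On an 8-cycle, α^8 is the identity, so α^17 = α^1 there (17 ≡ 1 mod 8).
Advancing 1 step from 12: 12 → 10.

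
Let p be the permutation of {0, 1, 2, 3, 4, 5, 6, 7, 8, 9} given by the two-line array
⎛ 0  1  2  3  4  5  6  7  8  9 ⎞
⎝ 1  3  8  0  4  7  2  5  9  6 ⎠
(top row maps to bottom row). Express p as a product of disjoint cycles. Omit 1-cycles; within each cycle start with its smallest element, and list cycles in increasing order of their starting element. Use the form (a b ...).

Start at 0 and follow images: 0 → 1 → 3 → 0, giving the cycle (0 1 3).
Repeating from the next unused element and collecting all non-trivial cycles gives (0 1 3)(2 8 9 6)(5 7).

(0 1 3)(2 8 9 6)(5 7)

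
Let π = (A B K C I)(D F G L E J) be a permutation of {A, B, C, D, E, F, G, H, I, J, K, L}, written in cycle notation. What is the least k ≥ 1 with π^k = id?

The disjoint cycles have lengths 6, 5, 1.
The order of π is the least common multiple of its cycle lengths: lcm(6, 5) = 30.

30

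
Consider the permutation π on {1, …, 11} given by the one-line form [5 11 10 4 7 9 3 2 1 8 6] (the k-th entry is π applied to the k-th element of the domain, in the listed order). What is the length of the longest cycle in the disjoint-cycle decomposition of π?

10

Decomposing into disjoint cycles gives (1 5 7 3 10 8 2 11 6 9); the longest has length 10.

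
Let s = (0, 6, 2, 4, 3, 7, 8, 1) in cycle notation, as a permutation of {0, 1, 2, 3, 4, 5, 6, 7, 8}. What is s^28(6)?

7

6 lies in the 8-cycle (0, 6, 2, 4, 3, 7, 8, 1).
Powers repeat with period 8 on this cycle, and 28 mod 8 = 4, so s^28(6) = s^4(6).
Advancing 4 steps from 6: 6 → 2 → 4 → 3 → 7.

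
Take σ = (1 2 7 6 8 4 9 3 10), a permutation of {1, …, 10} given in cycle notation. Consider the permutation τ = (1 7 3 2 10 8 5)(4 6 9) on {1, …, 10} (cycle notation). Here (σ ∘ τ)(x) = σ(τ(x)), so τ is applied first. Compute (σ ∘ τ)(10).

4

First apply τ: τ(10) = 8, then σ(8) = 4. Thus (σ ∘ τ)(10) = 4.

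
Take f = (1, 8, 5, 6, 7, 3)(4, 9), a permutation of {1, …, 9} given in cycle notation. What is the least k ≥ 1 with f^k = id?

6

The disjoint cycles have lengths 6, 2, 1.
Since disjoint cycles commute, ord(f) = lcm(6, 2) = 6.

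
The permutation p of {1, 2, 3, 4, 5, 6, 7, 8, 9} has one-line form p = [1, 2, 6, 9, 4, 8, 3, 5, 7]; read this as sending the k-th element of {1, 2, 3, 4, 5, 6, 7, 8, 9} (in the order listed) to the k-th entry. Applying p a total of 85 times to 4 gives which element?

Tracing 4 → 9 → … returns to 4 after 7 steps, so 4 lies in a 7-cycle (3 6 8 5 4 9 7).
Powers repeat with period 7 on this cycle, and 85 mod 7 = 1, so p^85(4) = p^1(4).
Advancing 1 step from 4: 4 → 9.

9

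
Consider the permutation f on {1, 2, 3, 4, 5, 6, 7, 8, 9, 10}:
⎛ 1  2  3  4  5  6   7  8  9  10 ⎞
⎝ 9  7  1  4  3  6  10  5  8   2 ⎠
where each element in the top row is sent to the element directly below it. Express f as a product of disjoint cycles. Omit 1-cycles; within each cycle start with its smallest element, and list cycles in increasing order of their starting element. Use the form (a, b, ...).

(1, 9, 8, 5, 3)(2, 7, 10)

From 1: 1 → 9 → 8 → 5 → 3 → 1, closing the cycle (1, 9, 8, 5, 3).
Continuing from each remaining unvisited element yields (1, 9, 8, 5, 3)(2, 7, 10).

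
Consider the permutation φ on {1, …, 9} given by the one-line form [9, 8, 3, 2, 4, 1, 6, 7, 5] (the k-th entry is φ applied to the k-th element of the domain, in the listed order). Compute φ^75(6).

Tracing 6 → 1 → … returns to 6 after 8 steps, so 6 lies in an 8-cycle (1, 9, 5, 4, 2, 8, 7, 6).
Since the cycle has length 8, φ^75 acts on it the same as φ^3 (75 mod 8 = 3).
Stepping 3 places around the cycle: 6 → 1 → 9 → 5.

5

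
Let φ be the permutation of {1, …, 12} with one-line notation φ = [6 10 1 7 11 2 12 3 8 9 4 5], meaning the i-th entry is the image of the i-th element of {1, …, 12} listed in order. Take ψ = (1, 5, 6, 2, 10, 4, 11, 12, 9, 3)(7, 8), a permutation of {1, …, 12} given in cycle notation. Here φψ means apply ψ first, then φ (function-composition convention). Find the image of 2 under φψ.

9

(φψ)(2) = φ(ψ(2)). ψ(2) = 10, then φ(10) = 9. So (φψ)(2) = 9.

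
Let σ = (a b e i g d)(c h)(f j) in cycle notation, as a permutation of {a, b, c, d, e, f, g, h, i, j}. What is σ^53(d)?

d lies in the 6-cycle (a b e i g d).
Since the cycle has length 6, σ^53 acts on it the same as σ^5 (53 mod 6 = 5).
Advancing 5 steps from d: d → a → b → e → i → g.

g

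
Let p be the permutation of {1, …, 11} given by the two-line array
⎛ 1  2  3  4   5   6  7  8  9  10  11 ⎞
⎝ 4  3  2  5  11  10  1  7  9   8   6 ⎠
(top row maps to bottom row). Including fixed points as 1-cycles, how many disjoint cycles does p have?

3

The cycle decomposition is (1 4 5 11 6 10 8 7)(2 3)(9), which has 3 cycles (counting 1-cycles).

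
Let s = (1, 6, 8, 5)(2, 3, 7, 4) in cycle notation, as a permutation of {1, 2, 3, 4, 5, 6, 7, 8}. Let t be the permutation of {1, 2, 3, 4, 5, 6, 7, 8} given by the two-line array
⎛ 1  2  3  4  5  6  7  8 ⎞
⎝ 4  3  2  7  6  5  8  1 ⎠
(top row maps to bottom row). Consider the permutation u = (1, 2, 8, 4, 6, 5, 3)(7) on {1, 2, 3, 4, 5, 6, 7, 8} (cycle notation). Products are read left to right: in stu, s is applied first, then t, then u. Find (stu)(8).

Chase 8: s(8) = 5; t(5) = 6; u(6) = 5. Hence (stu)(8) = 5.

5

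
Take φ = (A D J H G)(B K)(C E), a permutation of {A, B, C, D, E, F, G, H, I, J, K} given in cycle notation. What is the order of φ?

The disjoint cycles have lengths 5, 2, 2, 1, 1.
The order is lcm(5, 2, 2) = 10.

10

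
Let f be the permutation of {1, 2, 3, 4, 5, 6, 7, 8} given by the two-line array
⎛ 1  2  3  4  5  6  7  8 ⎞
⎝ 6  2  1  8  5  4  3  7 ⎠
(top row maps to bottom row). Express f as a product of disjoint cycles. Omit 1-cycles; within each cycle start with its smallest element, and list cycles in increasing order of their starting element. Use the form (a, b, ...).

(1, 6, 4, 8, 7, 3)

Start at 1 and follow images: 1 → 6 → 4 → 8 → 7 → 3 → 1, giving the cycle (1, 6, 4, 8, 7, 3).
Continuing from each remaining unvisited element yields (1, 6, 4, 8, 7, 3).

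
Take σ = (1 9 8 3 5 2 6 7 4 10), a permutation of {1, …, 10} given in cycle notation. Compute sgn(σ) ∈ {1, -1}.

-1

The cycle lengths are 10.
A cycle is odd iff its length is even; σ has 1 even-length cycle, so sgn(σ) = (−1)^1 and σ is odd.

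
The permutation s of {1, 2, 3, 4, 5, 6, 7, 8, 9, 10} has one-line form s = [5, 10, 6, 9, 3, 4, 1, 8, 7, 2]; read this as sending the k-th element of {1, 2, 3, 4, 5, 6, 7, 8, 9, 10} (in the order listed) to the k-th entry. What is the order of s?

Decomposing into disjoint cycles gives cycle lengths 7, 2, 1.
The order of s is the least common multiple of its cycle lengths: lcm(7, 2) = 14.

14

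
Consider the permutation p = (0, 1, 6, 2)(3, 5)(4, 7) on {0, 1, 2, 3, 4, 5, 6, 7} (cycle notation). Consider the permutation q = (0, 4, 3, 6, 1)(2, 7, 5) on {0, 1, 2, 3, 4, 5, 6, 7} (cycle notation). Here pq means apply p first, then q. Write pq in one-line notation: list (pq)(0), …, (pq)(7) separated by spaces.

0 1 4 2 5 6 7 3

Chase each element through p then q: 0 → 1 → 0; 1 → 6 → 1; 2 → 0 → 4; 3 → 5 → 2; 4 → 7 → 5; 5 → 3 → 6; 6 → 2 → 7; 7 → 4 → 3.
Collecting the images, pq = [0 1 4 2 5 6 7 3].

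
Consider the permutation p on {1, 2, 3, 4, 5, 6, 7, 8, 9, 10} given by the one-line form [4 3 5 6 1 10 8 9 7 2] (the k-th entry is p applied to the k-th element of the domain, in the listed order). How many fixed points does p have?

0

No element satisfies p(x) = x, so there are 0 fixed points.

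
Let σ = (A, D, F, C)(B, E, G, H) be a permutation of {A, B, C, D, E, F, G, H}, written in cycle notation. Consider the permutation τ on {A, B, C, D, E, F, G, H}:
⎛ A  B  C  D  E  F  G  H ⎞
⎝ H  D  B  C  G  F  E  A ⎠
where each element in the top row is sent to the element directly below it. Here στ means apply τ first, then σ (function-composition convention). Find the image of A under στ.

First apply τ: τ(A) = H, then σ(H) = B. Thus (στ)(A) = B.

B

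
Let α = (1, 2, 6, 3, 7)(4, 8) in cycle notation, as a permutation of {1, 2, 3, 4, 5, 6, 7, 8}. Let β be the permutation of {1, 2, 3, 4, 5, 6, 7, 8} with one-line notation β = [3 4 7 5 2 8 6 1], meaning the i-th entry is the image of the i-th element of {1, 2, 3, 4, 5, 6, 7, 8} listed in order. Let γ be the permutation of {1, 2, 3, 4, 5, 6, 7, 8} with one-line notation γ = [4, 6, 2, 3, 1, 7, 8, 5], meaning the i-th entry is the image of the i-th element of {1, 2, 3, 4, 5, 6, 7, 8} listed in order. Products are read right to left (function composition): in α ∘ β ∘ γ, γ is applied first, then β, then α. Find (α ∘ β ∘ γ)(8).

(α ∘ β ∘ γ)(8) = α(β(γ(8))). γ(8) = 5, then β(5) = 2, then α(2) = 6, so the result is 6.

6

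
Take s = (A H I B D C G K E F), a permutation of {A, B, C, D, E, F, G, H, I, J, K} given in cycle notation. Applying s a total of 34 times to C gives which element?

C lies in the 10-cycle (A H I B D C G K E F).
Since the cycle has length 10, s^34 acts on it the same as s^4 (34 mod 10 = 4).
Stepping 4 places around the cycle: C → G → K → E → F.

F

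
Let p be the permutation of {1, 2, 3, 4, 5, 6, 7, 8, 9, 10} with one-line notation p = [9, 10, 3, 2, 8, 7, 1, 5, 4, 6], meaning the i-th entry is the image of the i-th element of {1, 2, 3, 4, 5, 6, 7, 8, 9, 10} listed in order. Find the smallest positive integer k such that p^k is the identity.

Decomposing into disjoint cycles gives cycle lengths 7, 2, 1.
The order of p is the least common multiple of its cycle lengths: lcm(7, 2) = 14.

14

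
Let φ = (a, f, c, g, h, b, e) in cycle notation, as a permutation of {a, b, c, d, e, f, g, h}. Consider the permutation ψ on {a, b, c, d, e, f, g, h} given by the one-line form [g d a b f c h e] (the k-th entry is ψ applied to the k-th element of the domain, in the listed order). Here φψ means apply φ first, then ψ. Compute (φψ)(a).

First apply φ: φ(a) = f, then ψ(f) = c. Thus (φψ)(a) = c.

c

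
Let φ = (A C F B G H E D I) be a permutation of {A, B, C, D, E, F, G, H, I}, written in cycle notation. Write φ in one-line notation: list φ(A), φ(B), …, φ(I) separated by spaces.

C G F I D B H E A

Each element maps to the next entry in its cycle (wrapping to the front): A↦C, B↦G, C↦F, D↦I, E↦D, F↦B, G↦H, H↦E, I↦A.
Listing these in domain order gives C G F I D B H E A.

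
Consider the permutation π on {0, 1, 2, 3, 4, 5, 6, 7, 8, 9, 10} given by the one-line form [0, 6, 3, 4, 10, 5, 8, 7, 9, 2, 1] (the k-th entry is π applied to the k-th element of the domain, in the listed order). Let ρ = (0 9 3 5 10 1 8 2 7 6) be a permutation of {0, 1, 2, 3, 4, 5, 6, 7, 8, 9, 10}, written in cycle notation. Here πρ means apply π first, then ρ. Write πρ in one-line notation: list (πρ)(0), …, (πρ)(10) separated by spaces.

Chase each element through π then ρ: 0 → 0 → 9; 1 → 6 → 0; 2 → 3 → 5; 3 → 4 → 4; 4 → 10 → 1; 5 → 5 → 10; 6 → 8 → 2; 7 → 7 → 6; 8 → 9 → 3; 9 → 2 → 7; 10 → 1 → 8.
Collecting the images, πρ = [9 0 5 4 1 10 2 6 3 7 8].

9 0 5 4 1 10 2 6 3 7 8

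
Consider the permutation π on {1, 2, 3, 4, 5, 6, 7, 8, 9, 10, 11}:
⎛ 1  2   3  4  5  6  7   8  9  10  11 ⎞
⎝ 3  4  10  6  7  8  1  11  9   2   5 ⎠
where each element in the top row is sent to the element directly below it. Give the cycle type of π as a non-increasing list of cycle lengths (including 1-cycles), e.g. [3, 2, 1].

The disjoint cycles are (1 3 10 2 4 6 8 11 5 7)(9), with lengths 10, 1 in non-increasing order.

[10, 1]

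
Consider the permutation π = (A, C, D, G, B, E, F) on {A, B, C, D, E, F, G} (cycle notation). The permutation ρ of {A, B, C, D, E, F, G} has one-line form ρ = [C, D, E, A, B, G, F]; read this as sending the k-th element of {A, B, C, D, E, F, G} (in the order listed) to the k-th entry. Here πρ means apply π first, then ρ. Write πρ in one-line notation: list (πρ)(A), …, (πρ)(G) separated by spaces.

(πρ)(x) = ρ(π(x)). Computing each image: ρ(π(A)) = ρ(C) = E, ρ(π(B)) = ρ(E) = B, ρ(π(C)) = ρ(D) = A, ρ(π(D)) = ρ(G) = F, ρ(π(E)) = ρ(F) = G, ρ(π(F)) = ρ(A) = C, ρ(π(G)) = ρ(B) = D.
Hence πρ = [E B A F G C D].

E B A F G C D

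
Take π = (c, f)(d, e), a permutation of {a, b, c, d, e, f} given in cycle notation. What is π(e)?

d

In the cycle (d, e), e is followed by d, so π(e) = d.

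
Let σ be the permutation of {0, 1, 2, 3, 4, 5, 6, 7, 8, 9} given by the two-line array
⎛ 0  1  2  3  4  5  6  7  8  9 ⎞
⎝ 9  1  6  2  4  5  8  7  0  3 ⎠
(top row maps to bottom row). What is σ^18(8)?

Tracing 8 → 0 → … returns to 8 after 6 steps, so 8 lies in a 6-cycle (0 9 3 2 6 8).
Powers repeat with period 6 on this cycle, and 18 mod 6 = 0, so σ^18(8) = σ^0(8).
So σ^18(8) = 8.

8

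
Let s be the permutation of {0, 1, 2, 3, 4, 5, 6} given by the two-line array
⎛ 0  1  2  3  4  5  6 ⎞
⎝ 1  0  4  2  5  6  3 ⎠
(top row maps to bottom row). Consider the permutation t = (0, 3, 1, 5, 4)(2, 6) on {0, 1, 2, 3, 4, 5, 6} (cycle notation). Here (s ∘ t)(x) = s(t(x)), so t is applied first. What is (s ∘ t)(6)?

t(6) = 2, then s(2) = 4; composing gives (s ∘ t)(6) = 4.

4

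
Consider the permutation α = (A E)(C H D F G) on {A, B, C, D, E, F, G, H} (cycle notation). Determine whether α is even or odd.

odd

The cycle lengths are 5, 2, 1.
A cycle of length ℓ contributes ℓ−1 transpositions, so α is a product of 4 + 1 = 5 transpositions — odd.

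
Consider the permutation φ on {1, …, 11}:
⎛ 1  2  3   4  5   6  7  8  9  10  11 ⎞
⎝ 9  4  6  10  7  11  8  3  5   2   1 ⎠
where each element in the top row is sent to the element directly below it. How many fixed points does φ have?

0

No element satisfies φ(x) = x, so there are 0 fixed points.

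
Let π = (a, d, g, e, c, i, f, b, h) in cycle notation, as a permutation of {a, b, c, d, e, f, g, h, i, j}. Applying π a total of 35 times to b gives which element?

b lies in the 9-cycle (a, d, g, e, c, i, f, b, h).
Powers repeat with period 9 on this cycle, and 35 mod 9 = 8, so π^35(b) = π^8(b).
Stepping 8 places around the cycle: b → h → a → d → g → e → c → i → f.

f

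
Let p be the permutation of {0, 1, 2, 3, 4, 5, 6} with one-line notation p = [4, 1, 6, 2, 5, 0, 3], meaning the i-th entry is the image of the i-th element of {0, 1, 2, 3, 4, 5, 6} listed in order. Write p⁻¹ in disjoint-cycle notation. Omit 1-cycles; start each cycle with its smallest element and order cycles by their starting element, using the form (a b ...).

(0 5 4)(2 3 6)

First write p in disjoint cycles: (0 4 5)(2 6 3).
Reversing each cycle (and rotating so the smallest element leads) gives p⁻¹ = (0 5 4)(2 3 6).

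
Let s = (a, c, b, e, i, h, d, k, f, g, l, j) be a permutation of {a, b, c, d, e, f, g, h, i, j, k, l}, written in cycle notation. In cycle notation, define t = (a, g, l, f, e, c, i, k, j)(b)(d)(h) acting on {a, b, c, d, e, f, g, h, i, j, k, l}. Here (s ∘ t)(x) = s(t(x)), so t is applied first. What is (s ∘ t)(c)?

(s ∘ t)(c) = s(t(c)). t(c) = i, then s(i) = h. So (s ∘ t)(c) = h.

h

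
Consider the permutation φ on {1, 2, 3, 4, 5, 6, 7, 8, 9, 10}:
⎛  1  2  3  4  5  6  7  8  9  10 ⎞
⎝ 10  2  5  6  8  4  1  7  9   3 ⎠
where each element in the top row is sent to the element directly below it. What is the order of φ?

6

The disjoint-cycle form of φ has cycle lengths 6, 2, 1, 1.
Since disjoint cycles commute, ord(φ) = lcm(6, 2) = 6.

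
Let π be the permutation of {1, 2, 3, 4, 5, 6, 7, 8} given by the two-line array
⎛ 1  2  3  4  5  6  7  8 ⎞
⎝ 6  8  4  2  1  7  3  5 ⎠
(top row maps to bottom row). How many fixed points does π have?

0

No element satisfies π(x) = x, so there are 0 fixed points.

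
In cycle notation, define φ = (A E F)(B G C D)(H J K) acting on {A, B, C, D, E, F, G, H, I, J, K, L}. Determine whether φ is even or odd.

The cycle lengths are 4, 3, 3, 1, 1.
A cycle is odd iff its length is even; φ has 1 even-length cycle, so sgn(φ) = (−1)^1 and φ is odd.

odd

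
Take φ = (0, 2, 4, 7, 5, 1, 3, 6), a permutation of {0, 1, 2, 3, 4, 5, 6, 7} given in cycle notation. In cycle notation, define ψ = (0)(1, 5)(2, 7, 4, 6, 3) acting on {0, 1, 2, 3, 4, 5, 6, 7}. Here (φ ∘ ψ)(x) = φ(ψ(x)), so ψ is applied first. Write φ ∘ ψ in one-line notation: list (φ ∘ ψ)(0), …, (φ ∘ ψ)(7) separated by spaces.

(φ ∘ ψ)(x) = φ(ψ(x)). Computing each image: φ(ψ(0)) = φ(0) = 2, φ(ψ(1)) = φ(5) = 1, φ(ψ(2)) = φ(7) = 5, φ(ψ(3)) = φ(2) = 4, φ(ψ(4)) = φ(6) = 0, φ(ψ(5)) = φ(1) = 3, φ(ψ(6)) = φ(3) = 6, φ(ψ(7)) = φ(4) = 7.
Hence φ ∘ ψ = [2 1 5 4 0 3 6 7].

2 1 5 4 0 3 6 7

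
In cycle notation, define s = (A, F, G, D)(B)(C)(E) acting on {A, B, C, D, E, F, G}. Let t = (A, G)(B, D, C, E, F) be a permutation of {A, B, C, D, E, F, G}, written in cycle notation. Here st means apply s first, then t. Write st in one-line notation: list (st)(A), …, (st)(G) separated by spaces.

B D E G F A C

Chase each element through s then t: A → F → B; B → B → D; C → C → E; D → A → G; E → E → F; F → G → A; G → D → C.
Collecting the images, st = [B D E G F A C].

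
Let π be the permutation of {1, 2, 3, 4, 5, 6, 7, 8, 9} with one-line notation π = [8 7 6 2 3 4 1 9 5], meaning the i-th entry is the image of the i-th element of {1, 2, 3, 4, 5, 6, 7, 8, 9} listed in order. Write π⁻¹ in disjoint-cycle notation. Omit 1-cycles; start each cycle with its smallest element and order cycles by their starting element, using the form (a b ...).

(1 7 2 4 6 3 5 9 8)

First write π in disjoint cycles: (1 8 9 5 3 6 4 2 7).
Reversing each cycle (and rotating so the smallest element leads) gives π⁻¹ = (1 7 2 4 6 3 5 9 8).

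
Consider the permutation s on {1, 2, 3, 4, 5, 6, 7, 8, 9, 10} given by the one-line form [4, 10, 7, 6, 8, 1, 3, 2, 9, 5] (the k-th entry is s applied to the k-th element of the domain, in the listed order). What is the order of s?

Decomposing into disjoint cycles gives cycle lengths 4, 3, 2, 1.
The order is lcm(4, 3, 2) = 12.

12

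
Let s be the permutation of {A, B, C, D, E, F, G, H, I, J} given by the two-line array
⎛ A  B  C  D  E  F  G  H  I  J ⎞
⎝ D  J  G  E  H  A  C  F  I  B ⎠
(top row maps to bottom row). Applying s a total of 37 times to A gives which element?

Tracing A → D → … returns to A after 5 steps, so A lies in a 5-cycle (A D E H F).
On a 5-cycle, s^5 is the identity, so s^37 = s^2 there (37 ≡ 2 mod 5).
Advancing 2 steps from A: A → D → E.

E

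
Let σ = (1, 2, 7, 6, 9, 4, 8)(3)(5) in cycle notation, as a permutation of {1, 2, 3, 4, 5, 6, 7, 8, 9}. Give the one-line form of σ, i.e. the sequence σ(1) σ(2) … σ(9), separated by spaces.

Each element maps to the next entry in its cycle (wrapping to the front): 1→2, 2→7, 3→3, 4→8, 5→5, 6→9, 7→6, 8→1, 9→4.
So the one-line form is 2 7 3 8 5 9 6 1 4.

2 7 3 8 5 9 6 1 4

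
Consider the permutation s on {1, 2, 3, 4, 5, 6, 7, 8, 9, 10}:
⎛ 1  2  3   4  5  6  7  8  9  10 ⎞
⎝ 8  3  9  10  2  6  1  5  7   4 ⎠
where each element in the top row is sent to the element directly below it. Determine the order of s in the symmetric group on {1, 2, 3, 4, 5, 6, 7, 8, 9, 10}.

14

The disjoint-cycle form of s has cycle lengths 7, 2, 1.
The order of s is the least common multiple of its cycle lengths: lcm(7, 2) = 14.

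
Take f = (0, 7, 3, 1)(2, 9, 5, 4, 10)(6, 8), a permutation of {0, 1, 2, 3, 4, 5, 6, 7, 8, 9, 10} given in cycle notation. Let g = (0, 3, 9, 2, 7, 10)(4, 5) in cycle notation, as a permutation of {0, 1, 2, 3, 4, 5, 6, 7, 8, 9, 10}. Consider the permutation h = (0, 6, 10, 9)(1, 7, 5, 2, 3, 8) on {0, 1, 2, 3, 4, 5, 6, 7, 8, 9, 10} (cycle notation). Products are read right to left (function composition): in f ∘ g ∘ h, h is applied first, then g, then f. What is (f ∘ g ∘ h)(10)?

9

Chase 10: h(10) = 9; g(9) = 2; f(2) = 9. Hence (f ∘ g ∘ h)(10) = 9.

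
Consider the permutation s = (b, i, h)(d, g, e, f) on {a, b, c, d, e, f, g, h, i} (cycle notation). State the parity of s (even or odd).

odd

The cycle lengths are 4, 3, 1, 1.
A cycle of length ℓ contributes ℓ−1 transpositions, so s is a product of 3 + 2 = 5 transpositions — odd.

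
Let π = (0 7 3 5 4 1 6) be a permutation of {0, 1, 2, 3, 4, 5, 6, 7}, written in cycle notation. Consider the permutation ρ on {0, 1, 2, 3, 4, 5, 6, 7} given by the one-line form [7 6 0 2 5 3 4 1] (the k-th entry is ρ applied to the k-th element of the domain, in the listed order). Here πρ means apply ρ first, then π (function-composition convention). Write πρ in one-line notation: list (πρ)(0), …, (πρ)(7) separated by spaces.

3 0 7 2 4 5 1 6

(πρ)(x) = π(ρ(x)). Computing each image: π(ρ(0)) = π(7) = 3, π(ρ(1)) = π(6) = 0, π(ρ(2)) = π(0) = 7, π(ρ(3)) = π(2) = 2, π(ρ(4)) = π(5) = 4, π(ρ(5)) = π(3) = 5, π(ρ(6)) = π(4) = 1, π(ρ(7)) = π(1) = 6.
Hence πρ = [3 0 7 2 4 5 1 6].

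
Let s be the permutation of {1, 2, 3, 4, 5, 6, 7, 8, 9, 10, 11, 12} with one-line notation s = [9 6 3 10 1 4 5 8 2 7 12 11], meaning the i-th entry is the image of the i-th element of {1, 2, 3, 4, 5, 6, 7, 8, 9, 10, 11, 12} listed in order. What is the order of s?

Decomposing into disjoint cycles gives cycle lengths 8, 2, 1, 1.
Since disjoint cycles commute, ord(s) = lcm(8, 2) = 8.

8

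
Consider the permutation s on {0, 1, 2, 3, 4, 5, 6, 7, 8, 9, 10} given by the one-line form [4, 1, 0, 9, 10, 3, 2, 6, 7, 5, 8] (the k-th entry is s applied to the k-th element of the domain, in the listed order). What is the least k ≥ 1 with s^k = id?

The disjoint-cycle form of s has cycle lengths 7, 3, 1.
The order is lcm(7, 3) = 21.

21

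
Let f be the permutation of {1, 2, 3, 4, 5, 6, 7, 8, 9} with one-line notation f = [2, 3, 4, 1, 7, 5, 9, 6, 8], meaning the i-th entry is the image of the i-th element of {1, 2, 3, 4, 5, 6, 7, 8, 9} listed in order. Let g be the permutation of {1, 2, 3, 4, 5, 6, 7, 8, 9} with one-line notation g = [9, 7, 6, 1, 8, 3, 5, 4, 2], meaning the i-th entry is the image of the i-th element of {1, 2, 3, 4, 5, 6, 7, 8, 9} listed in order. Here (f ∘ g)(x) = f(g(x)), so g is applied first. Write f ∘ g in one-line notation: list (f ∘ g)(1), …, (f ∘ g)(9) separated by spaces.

8 9 5 2 6 4 7 1 3

(f ∘ g)(x) = f(g(x)). Computing each image: f(g(1)) = f(9) = 8, f(g(2)) = f(7) = 9, f(g(3)) = f(6) = 5, f(g(4)) = f(1) = 2, f(g(5)) = f(8) = 6, f(g(6)) = f(3) = 4, f(g(7)) = f(5) = 7, f(g(8)) = f(4) = 1, f(g(9)) = f(2) = 3.
Hence f ∘ g = [8 9 5 2 6 4 7 1 3].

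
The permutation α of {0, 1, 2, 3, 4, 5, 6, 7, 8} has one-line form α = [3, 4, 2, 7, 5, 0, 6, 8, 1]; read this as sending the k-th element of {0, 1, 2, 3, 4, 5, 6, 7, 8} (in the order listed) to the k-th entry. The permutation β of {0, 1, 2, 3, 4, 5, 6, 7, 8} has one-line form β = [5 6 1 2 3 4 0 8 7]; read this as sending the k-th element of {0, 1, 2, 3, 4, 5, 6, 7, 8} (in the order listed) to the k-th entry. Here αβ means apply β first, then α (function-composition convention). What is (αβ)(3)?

(αβ)(3) = α(β(3)). β(3) = 2, then α(2) = 2. So (αβ)(3) = 2.

2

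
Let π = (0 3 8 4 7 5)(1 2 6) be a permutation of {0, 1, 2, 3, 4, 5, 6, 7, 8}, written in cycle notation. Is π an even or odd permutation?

odd

The cycle lengths are 6, 3.
A cycle of length ℓ contributes ℓ−1 transpositions, so π is a product of 5 + 2 = 7 transpositions — odd.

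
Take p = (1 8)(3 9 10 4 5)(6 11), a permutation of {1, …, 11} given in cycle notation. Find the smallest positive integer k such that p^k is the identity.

The disjoint cycles have lengths 5, 2, 2, 1, 1.
The order of p is the least common multiple of its cycle lengths: lcm(5, 2, 2) = 10.

10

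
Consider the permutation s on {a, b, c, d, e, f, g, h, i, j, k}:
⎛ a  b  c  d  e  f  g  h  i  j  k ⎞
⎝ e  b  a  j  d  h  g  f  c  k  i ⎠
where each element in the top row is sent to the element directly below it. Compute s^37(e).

j

Tracing e → d → … returns to e after 7 steps, so e lies in a 7-cycle (a e d j k i c).
On a 7-cycle, s^7 is the identity, so s^37 = s^2 there (37 ≡ 2 mod 7).
Advancing 2 steps from e: e → d → j.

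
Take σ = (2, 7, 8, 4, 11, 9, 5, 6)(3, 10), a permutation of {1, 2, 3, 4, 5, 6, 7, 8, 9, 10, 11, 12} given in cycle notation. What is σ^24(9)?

9

9 lies in the 8-cycle (2, 7, 8, 4, 11, 9, 5, 6).
Powers repeat with period 8 on this cycle, and 24 mod 8 = 0, so σ^24(9) = σ^0(9).
So σ^24(9) = 9.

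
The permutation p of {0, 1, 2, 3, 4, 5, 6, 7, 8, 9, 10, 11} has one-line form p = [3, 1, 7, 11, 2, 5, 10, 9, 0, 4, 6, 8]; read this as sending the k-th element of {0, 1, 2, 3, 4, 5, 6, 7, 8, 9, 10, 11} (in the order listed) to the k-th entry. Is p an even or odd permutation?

In disjoint-cycle form the cycle lengths are 4, 4, 2, 1, 1.
A cycle is odd iff its length is even; p has 3 even-length cycles, so sgn(p) = (−1)^3 and p is odd.

odd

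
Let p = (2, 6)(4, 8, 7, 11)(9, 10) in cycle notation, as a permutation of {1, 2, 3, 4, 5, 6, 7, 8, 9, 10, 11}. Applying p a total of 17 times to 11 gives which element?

11 lies in the 4-cycle (4, 8, 7, 11).
On a 4-cycle, p^4 is the identity, so p^17 = p^1 there (17 ≡ 1 mod 4).
Advancing 1 step from 11: 11 → 4.

4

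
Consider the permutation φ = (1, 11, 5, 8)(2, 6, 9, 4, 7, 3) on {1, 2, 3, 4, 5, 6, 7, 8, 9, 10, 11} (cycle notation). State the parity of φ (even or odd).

The cycle lengths are 6, 4, 1.
A cycle is odd iff its length is even; φ has 2 even-length cycles, so sgn(φ) = (−1)^2 and φ is even.

even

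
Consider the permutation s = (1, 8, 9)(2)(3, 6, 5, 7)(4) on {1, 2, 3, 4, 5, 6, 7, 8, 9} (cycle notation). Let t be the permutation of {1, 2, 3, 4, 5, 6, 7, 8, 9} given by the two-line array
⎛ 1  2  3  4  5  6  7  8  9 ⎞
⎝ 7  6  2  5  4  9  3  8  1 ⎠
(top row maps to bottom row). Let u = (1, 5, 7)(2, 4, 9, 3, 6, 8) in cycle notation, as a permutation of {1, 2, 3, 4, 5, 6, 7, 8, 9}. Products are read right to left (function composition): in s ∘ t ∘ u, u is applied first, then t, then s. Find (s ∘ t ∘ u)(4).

(s ∘ t ∘ u)(4) = s(t(u(4))). u(4) = 9, then t(9) = 1, then s(1) = 8, so the result is 8.

8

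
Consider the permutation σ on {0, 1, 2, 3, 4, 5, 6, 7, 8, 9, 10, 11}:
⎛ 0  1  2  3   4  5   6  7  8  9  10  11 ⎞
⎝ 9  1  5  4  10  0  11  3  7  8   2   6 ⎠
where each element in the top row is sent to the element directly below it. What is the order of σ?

18

The disjoint-cycle form of σ has cycle lengths 9, 2, 1.
The order of σ is the least common multiple of its cycle lengths: lcm(9, 2) = 18.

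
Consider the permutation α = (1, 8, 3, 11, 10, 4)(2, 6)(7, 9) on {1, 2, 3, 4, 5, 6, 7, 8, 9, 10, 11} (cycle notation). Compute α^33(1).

1 lies in the 6-cycle (1, 8, 3, 11, 10, 4).
On a 6-cycle, α^6 is the identity, so α^33 = α^3 there (33 ≡ 3 mod 6).
Advancing 3 steps from 1: 1 → 8 → 3 → 11.

11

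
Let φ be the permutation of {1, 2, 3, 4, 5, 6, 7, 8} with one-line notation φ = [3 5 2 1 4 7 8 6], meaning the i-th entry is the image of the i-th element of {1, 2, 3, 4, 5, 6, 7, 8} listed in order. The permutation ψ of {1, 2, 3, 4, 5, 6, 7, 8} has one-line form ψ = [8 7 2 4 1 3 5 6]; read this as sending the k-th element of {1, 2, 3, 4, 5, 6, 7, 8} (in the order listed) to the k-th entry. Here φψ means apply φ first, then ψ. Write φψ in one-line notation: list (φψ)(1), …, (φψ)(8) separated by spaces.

For each element, apply φ then ψ: 1 → 3 → 2; 2 → 5 → 1; 3 → 2 → 7; 4 → 1 → 8; 5 → 4 → 4; 6 → 7 → 5; 7 → 8 → 6; 8 → 6 → 3.
Collecting the images, φψ = [2 1 7 8 4 5 6 3].

2 1 7 8 4 5 6 3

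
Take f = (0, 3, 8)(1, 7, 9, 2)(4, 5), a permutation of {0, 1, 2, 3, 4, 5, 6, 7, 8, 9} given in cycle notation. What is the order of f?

The cycle type of f is (4, 3, 2, 1).
The order of f is the least common multiple of its cycle lengths: lcm(4, 3, 2) = 12.

12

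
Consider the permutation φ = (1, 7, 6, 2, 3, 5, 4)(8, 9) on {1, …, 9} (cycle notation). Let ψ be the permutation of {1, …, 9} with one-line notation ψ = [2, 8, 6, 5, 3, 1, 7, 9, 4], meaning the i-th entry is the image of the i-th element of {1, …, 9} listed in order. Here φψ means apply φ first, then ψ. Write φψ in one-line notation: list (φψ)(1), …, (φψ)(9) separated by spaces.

For each element, apply φ then ψ: 1 → 7 → 7; 2 → 3 → 6; 3 → 5 → 3; 4 → 1 → 2; 5 → 4 → 5; 6 → 2 → 8; 7 → 6 → 1; 8 → 9 → 4; 9 → 8 → 9.
So φψ in one-line form is 7 6 3 2 5 8 1 4 9.

7 6 3 2 5 8 1 4 9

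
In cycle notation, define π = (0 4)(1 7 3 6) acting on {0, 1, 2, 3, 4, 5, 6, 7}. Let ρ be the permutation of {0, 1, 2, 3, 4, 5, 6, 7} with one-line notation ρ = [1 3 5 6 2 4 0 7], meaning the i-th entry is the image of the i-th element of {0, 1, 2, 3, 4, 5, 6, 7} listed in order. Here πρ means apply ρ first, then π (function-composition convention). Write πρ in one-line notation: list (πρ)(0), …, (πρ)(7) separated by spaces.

Chase each element through ρ then π: 0 → 1 → 7; 1 → 3 → 6; 2 → 5 → 5; 3 → 6 → 1; 4 → 2 → 2; 5 → 4 → 0; 6 → 0 → 4; 7 → 7 → 3.
Collecting the images, πρ = [7 6 5 1 2 0 4 3].

7 6 5 1 2 0 4 3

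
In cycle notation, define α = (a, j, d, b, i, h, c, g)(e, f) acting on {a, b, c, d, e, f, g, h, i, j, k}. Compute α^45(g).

g lies in the 8-cycle (a, j, d, b, i, h, c, g).
Powers repeat with period 8 on this cycle, and 45 mod 8 = 5, so α^45(g) = α^5(g).
Advancing 5 steps from g: g → a → j → d → b → i.

i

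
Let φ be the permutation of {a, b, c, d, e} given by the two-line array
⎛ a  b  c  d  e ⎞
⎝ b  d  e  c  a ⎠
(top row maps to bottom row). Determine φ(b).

d

The entry below b in the array is d, so φ(b) = d.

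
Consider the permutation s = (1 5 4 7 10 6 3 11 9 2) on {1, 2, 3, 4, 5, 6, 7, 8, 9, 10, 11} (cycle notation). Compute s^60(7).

7 lies in the 10-cycle (1 5 4 7 10 6 3 11 9 2).
Powers repeat with period 10 on this cycle, and 60 mod 10 = 0, so s^60(7) = s^0(7).
So s^60(7) = 7.

7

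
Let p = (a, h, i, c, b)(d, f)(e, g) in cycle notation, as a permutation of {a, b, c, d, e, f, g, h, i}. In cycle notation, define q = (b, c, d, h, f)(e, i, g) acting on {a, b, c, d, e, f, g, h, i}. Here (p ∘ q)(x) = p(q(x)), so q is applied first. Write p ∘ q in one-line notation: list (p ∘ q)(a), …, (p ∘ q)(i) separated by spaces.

h b f i c a g d e

(p ∘ q)(x) = p(q(x)). Computing each image: p(q(a)) = p(a) = h, p(q(b)) = p(c) = b, p(q(c)) = p(d) = f, p(q(d)) = p(h) = i, p(q(e)) = p(i) = c, p(q(f)) = p(b) = a, p(q(g)) = p(e) = g, p(q(h)) = p(f) = d, p(q(i)) = p(g) = e.
Hence p ∘ q = [h b f i c a g d e].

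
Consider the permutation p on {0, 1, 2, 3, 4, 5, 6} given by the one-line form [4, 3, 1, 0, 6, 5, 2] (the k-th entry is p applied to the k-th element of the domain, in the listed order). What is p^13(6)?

Tracing 6 → 2 → … returns to 6 after 6 steps, so 6 lies in a 6-cycle (0, 4, 6, 2, 1, 3).
Since the cycle has length 6, p^13 acts on it the same as p^1 (13 mod 6 = 1).
Advancing 1 step from 6: 6 → 2.

2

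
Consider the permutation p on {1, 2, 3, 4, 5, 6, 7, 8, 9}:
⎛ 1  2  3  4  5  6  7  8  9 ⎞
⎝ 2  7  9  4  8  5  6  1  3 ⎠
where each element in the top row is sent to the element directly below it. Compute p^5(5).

6

Tracing 5 → 8 → … returns to 5 after 6 steps, so 5 lies in a 6-cycle (1 2 7 6 5 8).
Stepping 5 places around the cycle: 5 → 8 → 1 → 2 → 7 → 6.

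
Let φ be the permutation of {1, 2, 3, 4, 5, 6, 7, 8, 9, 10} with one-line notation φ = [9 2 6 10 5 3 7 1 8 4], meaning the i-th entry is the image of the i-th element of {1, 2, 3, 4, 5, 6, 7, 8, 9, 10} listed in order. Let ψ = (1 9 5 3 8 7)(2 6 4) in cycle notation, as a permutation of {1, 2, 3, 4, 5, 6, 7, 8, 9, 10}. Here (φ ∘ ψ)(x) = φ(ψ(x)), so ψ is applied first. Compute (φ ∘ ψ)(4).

First apply ψ: ψ(4) = 2, then φ(2) = 2. Thus (φ ∘ ψ)(4) = 2.

2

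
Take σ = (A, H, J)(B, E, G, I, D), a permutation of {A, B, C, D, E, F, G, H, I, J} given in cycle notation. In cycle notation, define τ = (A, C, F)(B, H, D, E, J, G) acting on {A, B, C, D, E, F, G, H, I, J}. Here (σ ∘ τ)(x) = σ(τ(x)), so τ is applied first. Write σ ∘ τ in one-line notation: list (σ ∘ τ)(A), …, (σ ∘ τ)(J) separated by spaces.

(σ ∘ τ)(x) = σ(τ(x)). Computing each image: σ(τ(A)) = σ(C) = C, σ(τ(B)) = σ(H) = J, σ(τ(C)) = σ(F) = F, σ(τ(D)) = σ(E) = G, σ(τ(E)) = σ(J) = A, σ(τ(F)) = σ(A) = H, σ(τ(G)) = σ(B) = E, σ(τ(H)) = σ(D) = B, σ(τ(I)) = σ(I) = D, σ(τ(J)) = σ(G) = I.
Hence σ ∘ τ = [C J F G A H E B D I].

C J F G A H E B D I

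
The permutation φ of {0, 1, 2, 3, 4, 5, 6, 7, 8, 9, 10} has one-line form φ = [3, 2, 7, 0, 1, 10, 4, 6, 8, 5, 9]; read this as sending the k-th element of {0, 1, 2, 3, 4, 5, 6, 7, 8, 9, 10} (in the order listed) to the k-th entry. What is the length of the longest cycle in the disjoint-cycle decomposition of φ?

Decomposing into disjoint cycles gives (0 3)(1 2 7 6 4)(5 10 9); the longest has length 5.

5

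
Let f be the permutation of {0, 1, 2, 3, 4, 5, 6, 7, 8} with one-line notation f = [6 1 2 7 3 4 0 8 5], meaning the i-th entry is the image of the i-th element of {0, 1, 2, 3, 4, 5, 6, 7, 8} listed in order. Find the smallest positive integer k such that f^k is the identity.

Decomposing into disjoint cycles gives cycle lengths 5, 2, 1, 1.
Since disjoint cycles commute, ord(f) = lcm(5, 2) = 10.

10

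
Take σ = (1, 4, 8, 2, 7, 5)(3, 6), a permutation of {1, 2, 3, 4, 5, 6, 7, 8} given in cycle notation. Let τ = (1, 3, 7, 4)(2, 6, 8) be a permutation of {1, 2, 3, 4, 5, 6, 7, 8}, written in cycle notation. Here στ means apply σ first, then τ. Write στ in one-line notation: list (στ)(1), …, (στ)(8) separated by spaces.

For each element, apply σ then τ: 1 → 4 → 1; 2 → 7 → 4; 3 → 6 → 8; 4 → 8 → 2; 5 → 1 → 3; 6 → 3 → 7; 7 → 5 → 5; 8 → 2 → 6.
So στ in one-line form is 1 4 8 2 3 7 5 6.

1 4 8 2 3 7 5 6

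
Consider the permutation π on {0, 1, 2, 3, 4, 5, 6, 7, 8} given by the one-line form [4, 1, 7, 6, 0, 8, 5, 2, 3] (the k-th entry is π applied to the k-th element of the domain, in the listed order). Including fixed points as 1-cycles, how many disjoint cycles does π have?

4

The cycle decomposition is (0 4)(1)(2 7)(3 6 5 8), which has 4 cycles (counting 1-cycles).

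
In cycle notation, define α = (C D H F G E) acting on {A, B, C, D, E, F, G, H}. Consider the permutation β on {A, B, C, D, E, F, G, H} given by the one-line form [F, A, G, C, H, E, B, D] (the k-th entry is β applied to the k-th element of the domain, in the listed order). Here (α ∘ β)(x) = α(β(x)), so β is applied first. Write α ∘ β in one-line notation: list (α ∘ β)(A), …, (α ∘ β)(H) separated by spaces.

G A E D F C B H

(α ∘ β)(x) = α(β(x)). Computing each image: α(β(A)) = α(F) = G, α(β(B)) = α(A) = A, α(β(C)) = α(G) = E, α(β(D)) = α(C) = D, α(β(E)) = α(H) = F, α(β(F)) = α(E) = C, α(β(G)) = α(B) = B, α(β(H)) = α(D) = H.
Hence α ∘ β = [G A E D F C B H].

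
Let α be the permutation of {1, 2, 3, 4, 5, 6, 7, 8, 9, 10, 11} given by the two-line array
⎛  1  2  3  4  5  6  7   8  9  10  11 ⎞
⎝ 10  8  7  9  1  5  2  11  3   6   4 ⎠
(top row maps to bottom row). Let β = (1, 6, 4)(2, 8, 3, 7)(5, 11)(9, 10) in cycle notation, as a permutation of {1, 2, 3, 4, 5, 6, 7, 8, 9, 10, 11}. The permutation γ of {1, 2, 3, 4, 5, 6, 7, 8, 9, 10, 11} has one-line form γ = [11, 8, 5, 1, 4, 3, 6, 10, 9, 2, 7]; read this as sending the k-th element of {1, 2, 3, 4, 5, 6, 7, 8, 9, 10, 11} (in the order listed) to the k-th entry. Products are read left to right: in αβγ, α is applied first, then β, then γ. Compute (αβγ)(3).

(αβγ)(3) = γ(β(α(3))). α(3) = 7, then β(7) = 2, then γ(2) = 8, so the result is 8.

8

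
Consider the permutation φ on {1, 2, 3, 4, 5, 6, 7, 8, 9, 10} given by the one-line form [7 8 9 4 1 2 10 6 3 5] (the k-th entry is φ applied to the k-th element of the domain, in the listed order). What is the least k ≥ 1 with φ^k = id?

12

The disjoint-cycle form of φ has cycle lengths 4, 3, 2, 1.
The order is lcm(4, 3, 2) = 12.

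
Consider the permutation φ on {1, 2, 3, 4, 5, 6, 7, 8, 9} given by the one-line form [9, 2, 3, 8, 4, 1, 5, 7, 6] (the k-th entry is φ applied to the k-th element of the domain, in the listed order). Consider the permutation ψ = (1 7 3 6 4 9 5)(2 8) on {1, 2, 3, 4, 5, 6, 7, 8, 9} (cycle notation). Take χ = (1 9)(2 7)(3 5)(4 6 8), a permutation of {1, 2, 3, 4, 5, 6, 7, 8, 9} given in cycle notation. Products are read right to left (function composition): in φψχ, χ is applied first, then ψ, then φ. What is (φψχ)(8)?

6

Apply the permutations in order: χ(8) = 4, then ψ(4) = 9, then φ(9) = 6. So (φψχ)(8) = 6.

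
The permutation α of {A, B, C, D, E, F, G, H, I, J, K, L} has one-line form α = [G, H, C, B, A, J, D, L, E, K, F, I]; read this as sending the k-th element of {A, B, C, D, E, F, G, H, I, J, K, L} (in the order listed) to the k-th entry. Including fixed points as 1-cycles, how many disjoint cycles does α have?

The cycle decomposition is (A G D B H L I E)(C)(F J K), which has 3 cycles (counting 1-cycles).

3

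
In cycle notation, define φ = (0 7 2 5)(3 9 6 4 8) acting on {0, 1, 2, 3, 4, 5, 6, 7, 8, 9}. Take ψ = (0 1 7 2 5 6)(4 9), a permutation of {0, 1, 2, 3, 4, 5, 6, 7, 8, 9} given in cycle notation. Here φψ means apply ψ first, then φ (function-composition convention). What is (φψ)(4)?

(φψ)(4) = φ(ψ(4)). ψ(4) = 9, then φ(9) = 6. So (φψ)(4) = 6.

6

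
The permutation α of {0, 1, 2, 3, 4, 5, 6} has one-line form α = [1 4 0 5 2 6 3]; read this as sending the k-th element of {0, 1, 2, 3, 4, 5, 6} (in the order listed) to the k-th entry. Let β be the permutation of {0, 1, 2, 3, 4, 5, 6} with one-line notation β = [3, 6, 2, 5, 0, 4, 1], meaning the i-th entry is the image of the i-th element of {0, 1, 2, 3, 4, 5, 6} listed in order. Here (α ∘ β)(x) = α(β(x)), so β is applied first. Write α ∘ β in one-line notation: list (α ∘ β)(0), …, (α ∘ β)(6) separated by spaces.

Chase each element through β then α: 0 → 3 → 5; 1 → 6 → 3; 2 → 2 → 0; 3 → 5 → 6; 4 → 0 → 1; 5 → 4 → 2; 6 → 1 → 4.
Collecting the images, α ∘ β = [5 3 0 6 1 2 4].

5 3 0 6 1 2 4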